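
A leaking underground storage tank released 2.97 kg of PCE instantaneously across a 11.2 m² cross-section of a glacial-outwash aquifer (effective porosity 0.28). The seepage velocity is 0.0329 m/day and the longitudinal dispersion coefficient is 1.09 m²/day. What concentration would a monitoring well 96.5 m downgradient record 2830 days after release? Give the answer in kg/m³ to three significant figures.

For an instantaneous plane source, C(x,t) = M/(n_e·A·√(4πDt)) · exp(−(x−vt)²/(4Dt)), with n_e·A the pore (flow) area.
Plume center vt = 0.0329 × 2830 = 93.107 m, so the well at 96.5 m is 3.393 m downgradient of the peak.
√(4πDt) = 196.9 m, giving peak height M/(n_e·A·√(4πDt)) = 2.97/(0.28 × 11.2 × 196.9) = 0.004810 kg/m³.
(x−vt)²/(4Dt) = (3.393)²/(4 × 1.09 × 2830) = 0.0009330; exp(−0.0009330) = 0.9991.
C = 0.004810 × 0.9991 = 0.00481 kg/m³.

0.00481 kg/m³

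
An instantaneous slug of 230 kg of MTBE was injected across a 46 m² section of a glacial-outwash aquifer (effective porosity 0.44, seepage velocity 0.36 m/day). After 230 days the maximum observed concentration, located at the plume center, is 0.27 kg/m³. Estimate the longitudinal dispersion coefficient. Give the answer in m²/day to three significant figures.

At the plume center C_max = M/(n_e·A·√(4πDt)), so D = M²/(4πt·(n_e·A·C_max)²).
n_e·A·C_max = 0.44 × 46 × 0.27 = 5.465 kg/m.
D = 230²/(4π × 230 × 5.465²) = 0.613 m²/day.

0.613 m²/day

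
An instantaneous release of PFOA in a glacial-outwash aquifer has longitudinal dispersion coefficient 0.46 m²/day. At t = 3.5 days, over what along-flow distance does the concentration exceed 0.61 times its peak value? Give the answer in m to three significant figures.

3.57 m

The plume is Gaussian with σ = √(2Dt) = √(2 × 0.46 × 3.5) = 1.794 m.
C/C_peak = exp(−Δx²/(2σ²)) = 0.61 ⇒ Δx = σ·√(−2 ln 0.61) = 1.794 × 0.9943 = 1.784 m.
Width = 2Δx = 3.57 m.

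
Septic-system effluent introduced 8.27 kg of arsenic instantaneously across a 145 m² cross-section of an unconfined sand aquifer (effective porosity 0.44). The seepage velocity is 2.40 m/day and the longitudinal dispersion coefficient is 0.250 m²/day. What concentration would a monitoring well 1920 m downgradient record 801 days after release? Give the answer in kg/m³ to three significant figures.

For an instantaneous plane source, C(x,t) = M/(n_e·A·√(4πDt)) · exp(−(x−vt)²/(4Dt)), with n_e·A the pore (flow) area.
Plume center vt = 2.40 × 801 = 1922.4 m, so the well at 1920 m is 2.4 m upgradient of the peak.
√(4πDt) = 50.16 m, giving peak height M/(n_e·A·√(4πDt)) = 8.27/(0.44 × 145 × 50.16) = 0.002584 kg/m³.
(x−vt)²/(4Dt) = (-2.4)²/(4 × 0.250 × 801) = 0.007191; exp(−0.007191) = 0.9928.
C = 0.002584 × 0.9928 = 0.00257 kg/m³.

0.00257 kg/m³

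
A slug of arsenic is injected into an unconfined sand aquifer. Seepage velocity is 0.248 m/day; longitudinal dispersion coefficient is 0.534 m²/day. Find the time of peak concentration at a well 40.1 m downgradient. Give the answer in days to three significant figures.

153 days

For the 1D instantaneous-source solution, setting ∂C/∂t = 0 at fixed x gives v²t² + 2Dt − x² = 0, so t = (√(D² + v²x²) − D)/v².
√(D² + v²x²) = √(0.534² + 0.248² × 40.1²) = 9.959; v² = 0.061504.
t = (9.959 − 0.534)/0.061504 = 153 days (vs. the pure-advection estimate x/v = 162 d).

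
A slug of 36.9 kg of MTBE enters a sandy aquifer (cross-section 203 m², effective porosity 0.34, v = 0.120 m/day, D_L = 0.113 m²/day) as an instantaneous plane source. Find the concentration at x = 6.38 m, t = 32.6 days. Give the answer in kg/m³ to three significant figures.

For an instantaneous plane source, C(x,t) = M/(n_e·A·√(4πDt)) · exp(−(x−vt)²/(4Dt)), with n_e·A the pore (flow) area.
Plume center vt = 0.120 × 32.6 = 3.912 m, so the well at 6.38 m is 2.468 m downgradient of the peak.
√(4πDt) = 6.804 m, giving peak height M/(n_e·A·√(4πDt)) = 36.9/(0.34 × 203 × 6.804) = 0.07858 kg/m³.
(x−vt)²/(4Dt) = (2.468)²/(4 × 0.113 × 32.6) = 0.4134; exp(−0.4134) = 0.6614.
C = 0.07858 × 0.6614 = 0.0520 kg/m³.

0.0520 kg/m³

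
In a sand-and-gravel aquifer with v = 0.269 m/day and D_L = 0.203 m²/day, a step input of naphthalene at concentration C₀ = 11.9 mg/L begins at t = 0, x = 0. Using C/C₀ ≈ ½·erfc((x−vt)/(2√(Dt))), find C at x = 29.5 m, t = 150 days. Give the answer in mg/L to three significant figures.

10.9 mg/L

For a continuous step input, C/C₀ ≈ ½·erfc((x−vt)/(2√(Dt))).
vt = 0.269 × 150 = 40.35 m and 2√(Dt) = 2√(0.203 × 150) = 11.04 m.
Argument (x−vt)/(2√(Dt)) = (29.5 − 40.35)/11.04 = -0.9828; ½·erfc(-0.9828) = 0.9177.
C = 11.9 × 0.9177 = 10.9 mg/L.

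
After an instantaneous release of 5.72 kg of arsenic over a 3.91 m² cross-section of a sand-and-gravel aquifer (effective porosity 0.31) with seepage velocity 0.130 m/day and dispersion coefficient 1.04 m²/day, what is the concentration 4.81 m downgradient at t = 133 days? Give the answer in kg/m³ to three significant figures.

For an instantaneous plane source, C(x,t) = M/(n_e·A·√(4πDt)) · exp(−(x−vt)²/(4Dt)), with n_e·A the pore (flow) area.
Plume center vt = 0.130 × 133 = 17.29 m, so the well at 4.81 m is 12.48 m upgradient of the peak.
√(4πDt) = 41.69 m, giving peak height M/(n_e·A·√(4πDt)) = 5.72/(0.31 × 3.91 × 41.69) = 0.1132 kg/m³.
(x−vt)²/(4Dt) = (-12.48)²/(4 × 1.04 × 133) = 0.2815; exp(−0.2815) = 0.7547.
C = 0.1132 × 0.7547 = 0.0854 kg/m³.

0.0854 kg/m³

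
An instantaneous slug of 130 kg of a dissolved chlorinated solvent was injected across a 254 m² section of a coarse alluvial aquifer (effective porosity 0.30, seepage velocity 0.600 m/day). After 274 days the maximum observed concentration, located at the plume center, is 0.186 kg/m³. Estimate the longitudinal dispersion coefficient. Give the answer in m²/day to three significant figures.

At the plume center C_max = M/(n_e·A·√(4πDt)), so D = M²/(4πt·(n_e·A·C_max)²).
n_e·A·C_max = 0.30 × 254 × 0.186 = 14.17 kg/m.
D = 130²/(4π × 274 × 14.17²) = 0.0244 m²/day.

0.0244 m²/day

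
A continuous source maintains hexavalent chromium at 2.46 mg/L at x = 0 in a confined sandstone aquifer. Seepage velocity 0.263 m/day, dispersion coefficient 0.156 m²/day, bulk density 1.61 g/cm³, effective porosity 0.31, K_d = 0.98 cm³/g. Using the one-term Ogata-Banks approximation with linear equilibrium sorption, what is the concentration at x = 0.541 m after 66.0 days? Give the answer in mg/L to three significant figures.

Retardation factor R = 1 + ρ_b·K_d/n = 1 + 1.61 × 0.98/0.31 = 6.090.
Sorption retards both mechanisms: v_R = v/R = 0.04319 m/day, D_R = D/R = 0.02562 m²/day.
v_R·t = 0.04319 × 66.0 = 2.85054 m; 2√(D_R t) = 2.601 m; argument = (0.541 − 2.85054)/2.601 = -0.8879.
C = C₀ × ½·erfc(-0.8879) = 2.46 × 0.8954 = 2.20 mg/L.

2.20 mg/L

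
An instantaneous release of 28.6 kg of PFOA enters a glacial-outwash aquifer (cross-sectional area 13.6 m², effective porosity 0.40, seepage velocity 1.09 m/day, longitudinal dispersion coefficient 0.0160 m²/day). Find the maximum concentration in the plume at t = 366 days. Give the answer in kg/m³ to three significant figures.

The peak of an instantaneous 1D plume sits at x = vt; there the Gaussian factor is 1 and C_max = M/(n_e·A·√(4πDt)), where n_e·A is the pore area the mass is dissolved in.
√(4πDt) = √(4π × 0.0160 × 366) = 8.578 m, so C_max = 28.6/(0.40 × 13.6 × 8.578) = 0.613 kg/m³.

0.613 kg/m³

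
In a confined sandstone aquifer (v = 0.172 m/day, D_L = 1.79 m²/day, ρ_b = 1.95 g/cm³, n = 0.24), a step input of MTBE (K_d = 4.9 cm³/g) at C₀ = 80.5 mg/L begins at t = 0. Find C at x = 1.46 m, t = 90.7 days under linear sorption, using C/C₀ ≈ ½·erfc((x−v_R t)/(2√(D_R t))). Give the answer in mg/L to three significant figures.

28.3 mg/L

Retardation factor R = 1 + ρ_b·K_d/n = 1 + 1.95 × 4.9/0.24 = 40.81.
Sorption retards both mechanisms: v_R = v/R = 0.004215 m/day, D_R = D/R = 0.04386 m²/day.
v_R·t = 0.004215 × 90.7 = 0.3823005 m; 2√(D_R t) = 3.989 m; argument = (1.46 − 0.3823005)/3.989 = 0.2702.
C = C₀ × ½·erfc(0.2702) = 80.5 × 0.3512 = 28.3 mg/L.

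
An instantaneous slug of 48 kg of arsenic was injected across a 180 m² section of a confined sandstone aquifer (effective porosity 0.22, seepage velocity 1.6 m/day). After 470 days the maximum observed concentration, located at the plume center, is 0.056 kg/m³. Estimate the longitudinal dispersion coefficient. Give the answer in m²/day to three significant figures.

At the plume center C_max = M/(n_e·A·√(4πDt)), so D = M²/(4πt·(n_e·A·C_max)²).
n_e·A·C_max = 0.22 × 180 × 0.056 = 2.218 kg/m.
D = 48²/(4π × 470 × 2.218²) = 0.0793 m²/day.

0.0793 m²/day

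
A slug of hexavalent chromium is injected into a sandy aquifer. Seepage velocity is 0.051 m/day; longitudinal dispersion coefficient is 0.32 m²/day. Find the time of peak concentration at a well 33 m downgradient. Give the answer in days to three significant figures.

536 days

For the 1D instantaneous-source solution, setting ∂C/∂t = 0 at fixed x gives v²t² + 2Dt − x² = 0, so t = (√(D² + v²x²) − D)/v².
√(D² + v²x²) = √(0.32² + 0.051² × 33²) = 1.713; v² = 0.002601.
t = (1.713 − 0.32)/0.002601 = 536 days (vs. the pure-advection estimate x/v = 647 d).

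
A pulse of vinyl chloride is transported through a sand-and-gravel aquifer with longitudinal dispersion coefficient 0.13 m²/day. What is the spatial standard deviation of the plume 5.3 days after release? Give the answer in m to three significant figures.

1.17 m

Dispersive spreading gives a Gaussian with σ² = 2Dt; advection only shifts the center.
σ = √(2 × 0.13 × 5.3) = 1.17 m.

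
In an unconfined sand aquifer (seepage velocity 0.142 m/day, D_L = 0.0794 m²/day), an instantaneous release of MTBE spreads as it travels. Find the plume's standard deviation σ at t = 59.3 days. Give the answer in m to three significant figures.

Dispersive spreading gives a Gaussian with σ² = 2Dt; advection only shifts the center.
σ = √(2 × 0.0794 × 59.3) = 3.07 m.

3.07 m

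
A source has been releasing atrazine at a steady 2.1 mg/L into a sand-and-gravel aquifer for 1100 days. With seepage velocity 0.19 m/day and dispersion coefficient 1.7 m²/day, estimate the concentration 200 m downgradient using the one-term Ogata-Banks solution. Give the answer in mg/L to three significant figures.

1.17 mg/L

For a continuous step input, C/C₀ ≈ ½·erfc((x−vt)/(2√(Dt))).
vt = 0.19 × 1100 = 209 m and 2√(Dt) = 2√(1.7 × 1100) = 86.49 m.
Argument (x−vt)/(2√(Dt)) = (200 − 209)/86.49 = -0.1041; ½·erfc(-0.1041) = 0.5585.
C = 2.1 × 0.5585 = 1.17 mg/L.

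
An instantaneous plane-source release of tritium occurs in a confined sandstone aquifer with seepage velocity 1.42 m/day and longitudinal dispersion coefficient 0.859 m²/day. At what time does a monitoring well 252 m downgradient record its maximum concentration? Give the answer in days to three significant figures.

177 days

For the 1D instantaneous-source solution, setting ∂C/∂t = 0 at fixed x gives v²t² + 2Dt − x² = 0, so t = (√(D² + v²x²) − D)/v².
√(D² + v²x²) = √(0.859² + 1.42² × 252²) = 357.8; v² = 2.0164.
t = (357.8 − 0.859)/2.0164 = 177 days (vs. the pure-advection estimate x/v = 177 d).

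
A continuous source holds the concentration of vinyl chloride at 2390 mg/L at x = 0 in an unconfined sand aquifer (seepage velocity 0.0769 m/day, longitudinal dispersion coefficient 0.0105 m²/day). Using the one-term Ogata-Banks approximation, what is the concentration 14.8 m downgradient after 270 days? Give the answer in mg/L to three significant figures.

For a continuous step input, C/C₀ ≈ ½·erfc((x−vt)/(2√(Dt))).
vt = 0.0769 × 270 = 20.763 m and 2√(Dt) = 2√(0.0105 × 270) = 3.367 m.
Argument (x−vt)/(2√(Dt)) = (14.8 − 20.763)/3.367 = -1.771; ½·erfc(-1.771) = 0.9939.
C = 2390 × 0.9939 = 2380 mg/L.

2380 mg/L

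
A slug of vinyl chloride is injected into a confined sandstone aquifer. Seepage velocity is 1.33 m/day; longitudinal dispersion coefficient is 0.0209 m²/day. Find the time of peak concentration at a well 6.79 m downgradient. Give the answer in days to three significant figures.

For the 1D instantaneous-source solution, setting ∂C/∂t = 0 at fixed x gives v²t² + 2Dt − x² = 0, so t = (√(D² + v²x²) − D)/v².
√(D² + v²x²) = √(0.0209² + 1.33² × 6.79²) = 9.031; v² = 1.7689.
t = (9.031 − 0.0209)/1.7689 = 5.09 days (vs. the pure-advection estimate x/v = 5.11 d).

5.09 days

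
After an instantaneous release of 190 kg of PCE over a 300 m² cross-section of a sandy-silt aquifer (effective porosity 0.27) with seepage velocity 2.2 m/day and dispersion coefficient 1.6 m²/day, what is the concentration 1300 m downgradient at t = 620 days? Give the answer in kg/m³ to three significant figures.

0.00748 kg/m³

For an instantaneous plane source, C(x,t) = M/(n_e·A·√(4πDt)) · exp(−(x−vt)²/(4Dt)), with n_e·A the pore (flow) area.
Plume center vt = 2.2 × 620 = 1364 m, so the well at 1300 m is 64 m upgradient of the peak.
√(4πDt) = 111.7 m, giving peak height M/(n_e·A·√(4πDt)) = 190/(0.27 × 300 × 111.7) = 0.02100 kg/m³.
(x−vt)²/(4Dt) = (-64)²/(4 × 1.6 × 620) = 1.032; exp(−1.032) = 0.3563.
C = 0.02100 × 0.3563 = 0.00748 kg/m³.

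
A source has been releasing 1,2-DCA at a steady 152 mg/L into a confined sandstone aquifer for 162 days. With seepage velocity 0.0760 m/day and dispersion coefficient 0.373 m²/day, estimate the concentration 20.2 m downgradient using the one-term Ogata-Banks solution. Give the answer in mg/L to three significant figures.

36.0 mg/L

For a continuous step input, C/C₀ ≈ ½·erfc((x−vt)/(2√(Dt))).
vt = 0.0760 × 162 = 12.312 m and 2√(Dt) = 2√(0.373 × 162) = 15.55 m.
Argument (x−vt)/(2√(Dt)) = (20.2 − 12.312)/15.55 = 0.5073; ½·erfc(0.5073) = 0.2366.
C = 152 × 0.2366 = 36.0 mg/L.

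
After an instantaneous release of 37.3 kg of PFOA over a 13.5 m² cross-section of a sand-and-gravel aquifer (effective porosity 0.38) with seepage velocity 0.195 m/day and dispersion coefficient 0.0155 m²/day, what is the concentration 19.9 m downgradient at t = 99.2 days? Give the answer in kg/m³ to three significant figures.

For an instantaneous plane source, C(x,t) = M/(n_e·A·√(4πDt)) · exp(−(x−vt)²/(4Dt)), with n_e·A the pore (flow) area.
Plume center vt = 0.195 × 99.2 = 19.344 m, so the well at 19.9 m is 0.556 m downgradient of the peak.
√(4πDt) = 4.396 m, giving peak height M/(n_e·A·√(4πDt)) = 37.3/(0.38 × 13.5 × 4.396) = 1.654 kg/m³.
(x−vt)²/(4Dt) = (0.556)²/(4 × 0.0155 × 99.2) = 0.05026; exp(−0.05026) = 0.9510.
C = 1.654 × 0.9510 = 1.57 kg/m³.

1.57 kg/m³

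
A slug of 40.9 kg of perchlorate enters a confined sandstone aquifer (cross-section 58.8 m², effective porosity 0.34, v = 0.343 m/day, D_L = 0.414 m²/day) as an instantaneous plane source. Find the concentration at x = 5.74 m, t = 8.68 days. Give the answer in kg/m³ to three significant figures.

0.179 kg/m³

For an instantaneous plane source, C(x,t) = M/(n_e·A·√(4πDt)) · exp(−(x−vt)²/(4Dt)), with n_e·A the pore (flow) area.
Plume center vt = 0.343 × 8.68 = 2.97724 m, so the well at 5.74 m is 2.76276 m downgradient of the peak.
√(4πDt) = 6.720 m, giving peak height M/(n_e·A·√(4πDt)) = 40.9/(0.34 × 58.8 × 6.720) = 0.3044 kg/m³.
(x−vt)²/(4Dt) = (2.76276)²/(4 × 0.414 × 8.68) = 0.5310; exp(−0.5310) = 0.5880.
C = 0.3044 × 0.5880 = 0.179 kg/m³.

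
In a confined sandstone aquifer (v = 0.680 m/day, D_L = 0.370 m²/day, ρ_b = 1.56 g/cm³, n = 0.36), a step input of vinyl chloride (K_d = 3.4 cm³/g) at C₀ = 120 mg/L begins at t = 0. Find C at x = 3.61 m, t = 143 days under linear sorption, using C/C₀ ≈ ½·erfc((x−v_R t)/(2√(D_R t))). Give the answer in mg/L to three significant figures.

Retardation factor R = 1 + ρ_b·K_d/n = 1 + 1.56 × 3.4/0.36 = 15.73.
Sorption retards both mechanisms: v_R = v/R = 0.04323 m/day, D_R = D/R = 0.02352 m²/day.
v_R·t = 0.04323 × 143 = 6.18189 m; 2√(D_R t) = 3.668 m; argument = (3.61 − 6.18189)/3.668 = -0.7012.
C = C₀ × ½·erfc(-0.7012) = 120 × 0.8393 = 101 mg/L.

101 mg/L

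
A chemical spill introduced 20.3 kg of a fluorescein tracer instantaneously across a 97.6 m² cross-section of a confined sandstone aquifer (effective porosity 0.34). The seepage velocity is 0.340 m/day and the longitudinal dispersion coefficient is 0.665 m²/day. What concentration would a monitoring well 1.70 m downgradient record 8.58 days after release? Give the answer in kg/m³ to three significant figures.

For an instantaneous plane source, C(x,t) = M/(n_e·A·√(4πDt)) · exp(−(x−vt)²/(4Dt)), with n_e·A the pore (flow) area.
Plume center vt = 0.340 × 8.58 = 2.9172 m, so the well at 1.70 m is 1.2172 m upgradient of the peak.
√(4πDt) = 8.468 m, giving peak height M/(n_e·A·√(4πDt)) = 20.3/(0.34 × 97.6 × 8.468) = 0.07224 kg/m³.
(x−vt)²/(4Dt) = (-1.2172)²/(4 × 0.665 × 8.58) = 0.06492; exp(−0.06492) = 0.9371.
C = 0.07224 × 0.9371 = 0.0677 kg/m³.

0.0677 kg/m³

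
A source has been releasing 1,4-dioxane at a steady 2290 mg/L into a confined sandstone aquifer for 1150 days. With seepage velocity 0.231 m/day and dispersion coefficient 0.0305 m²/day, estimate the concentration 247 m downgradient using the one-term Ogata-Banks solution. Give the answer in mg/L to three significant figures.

2260 mg/L

For a continuous step input, C/C₀ ≈ ½·erfc((x−vt)/(2√(Dt))).
vt = 0.231 × 1150 = 265.65 m and 2√(Dt) = 2√(0.0305 × 1150) = 11.84 m.
Argument (x−vt)/(2√(Dt)) = (247 − 265.65)/11.84 = -1.575; ½·erfc(-1.575) = 0.9870.
C = 2290 × 0.9870 = 2260 mg/L.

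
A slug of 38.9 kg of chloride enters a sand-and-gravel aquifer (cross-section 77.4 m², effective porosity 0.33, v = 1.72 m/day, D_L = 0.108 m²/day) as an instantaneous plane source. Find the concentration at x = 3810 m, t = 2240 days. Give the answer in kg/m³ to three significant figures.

0.00416 kg/m³

For an instantaneous plane source, C(x,t) = M/(n_e·A·√(4πDt)) · exp(−(x−vt)²/(4Dt)), with n_e·A the pore (flow) area.
Plume center vt = 1.72 × 2240 = 3852.8 m, so the well at 3810 m is 42.8 m upgradient of the peak.
√(4πDt) = 55.14 m, giving peak height M/(n_e·A·√(4πDt)) = 38.9/(0.33 × 77.4 × 55.14) = 0.02762 kg/m³.
(x−vt)²/(4Dt) = (-42.8)²/(4 × 0.108 × 2240) = 1.893; exp(−1.893) = 0.1506.
C = 0.02762 × 0.1506 = 0.00416 kg/m³.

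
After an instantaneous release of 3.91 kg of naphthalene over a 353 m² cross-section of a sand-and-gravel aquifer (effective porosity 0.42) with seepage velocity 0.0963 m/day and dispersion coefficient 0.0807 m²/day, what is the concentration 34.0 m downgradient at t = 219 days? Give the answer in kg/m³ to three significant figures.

For an instantaneous plane source, C(x,t) = M/(n_e·A·√(4πDt)) · exp(−(x−vt)²/(4Dt)), with n_e·A the pore (flow) area.
Plume center vt = 0.0963 × 219 = 21.0897 m, so the well at 34.0 m is 12.9103 m downgradient of the peak.
√(4πDt) = 14.90 m, giving peak height M/(n_e·A·√(4πDt)) = 3.91/(0.42 × 353 × 14.90) = 0.001770 kg/m³.
(x−vt)²/(4Dt) = (12.9103)²/(4 × 0.0807 × 219) = 2.358; exp(−2.358) = 0.09461.
C = 0.001770 × 0.09461 = 0.000167 kg/m³.

0.000167 kg/m³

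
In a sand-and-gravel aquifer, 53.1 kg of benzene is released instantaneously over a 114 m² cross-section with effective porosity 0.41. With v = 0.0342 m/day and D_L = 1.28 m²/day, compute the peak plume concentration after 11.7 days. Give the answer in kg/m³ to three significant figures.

The peak of an instantaneous 1D plume sits at x = vt; there the Gaussian factor is 1 and C_max = M/(n_e·A·√(4πDt)), where n_e·A is the pore area the mass is dissolved in.
√(4πDt) = √(4π × 1.28 × 11.7) = 13.72 m, so C_max = 53.1/(0.41 × 114 × 13.72) = 0.0828 kg/m³.

0.0828 kg/m³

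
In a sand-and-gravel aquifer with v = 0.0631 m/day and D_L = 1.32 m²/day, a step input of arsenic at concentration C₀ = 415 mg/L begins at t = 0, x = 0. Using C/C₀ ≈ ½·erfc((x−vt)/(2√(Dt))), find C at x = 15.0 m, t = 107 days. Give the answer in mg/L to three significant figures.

For a continuous step input, C/C₀ ≈ ½·erfc((x−vt)/(2√(Dt))).
vt = 0.0631 × 107 = 6.7517 m and 2√(Dt) = 2√(1.32 × 107) = 23.77 m.
Argument (x−vt)/(2√(Dt)) = (15.0 − 6.7517)/23.77 = 0.3470; ½·erfc(0.3470) = 0.3118.
C = 415 × 0.3118 = 129 mg/L.

129 mg/L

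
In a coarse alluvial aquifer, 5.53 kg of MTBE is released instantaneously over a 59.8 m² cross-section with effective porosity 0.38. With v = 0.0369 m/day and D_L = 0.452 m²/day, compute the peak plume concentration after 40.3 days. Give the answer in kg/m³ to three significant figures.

0.0161 kg/m³

The peak of an instantaneous 1D plume sits at x = vt; there the Gaussian factor is 1 and C_max = M/(n_e·A·√(4πDt)), where n_e·A is the pore area the mass is dissolved in.
√(4πDt) = √(4π × 0.452 × 40.3) = 15.13 m, so C_max = 5.53/(0.38 × 59.8 × 15.13) = 0.0161 kg/m³.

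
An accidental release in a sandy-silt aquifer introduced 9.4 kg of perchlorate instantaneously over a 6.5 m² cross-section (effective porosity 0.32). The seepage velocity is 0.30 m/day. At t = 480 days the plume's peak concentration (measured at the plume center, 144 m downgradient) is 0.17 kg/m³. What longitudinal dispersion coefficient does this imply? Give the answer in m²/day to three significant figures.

At the plume center C_max = M/(n_e·A·√(4πDt)), so D = M²/(4πt·(n_e·A·C_max)²).
n_e·A·C_max = 0.32 × 6.5 × 0.17 = 0.3536 kg/m.
D = 9.4²/(4π × 480 × 0.3536²) = 0.117 m²/day.

0.117 m²/day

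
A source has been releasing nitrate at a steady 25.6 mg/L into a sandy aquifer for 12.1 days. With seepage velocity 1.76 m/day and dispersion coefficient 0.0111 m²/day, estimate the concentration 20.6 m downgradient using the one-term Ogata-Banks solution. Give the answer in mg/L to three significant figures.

For a continuous step input, C/C₀ ≈ ½·erfc((x−vt)/(2√(Dt))).
vt = 1.76 × 12.1 = 21.296 m and 2√(Dt) = 2√(0.0111 × 12.1) = 0.7330 m.
Argument (x−vt)/(2√(Dt)) = (20.6 − 21.296)/0.7330 = -0.9495; ½·erfc(-0.9495) = 0.9103.
C = 25.6 × 0.9103 = 23.3 mg/L.

23.3 mg/L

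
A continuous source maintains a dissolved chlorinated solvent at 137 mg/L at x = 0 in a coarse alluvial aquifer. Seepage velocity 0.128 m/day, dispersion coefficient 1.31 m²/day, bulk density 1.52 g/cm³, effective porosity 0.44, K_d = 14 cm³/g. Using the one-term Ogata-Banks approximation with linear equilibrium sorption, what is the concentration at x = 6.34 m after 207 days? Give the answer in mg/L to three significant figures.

Retardation factor R = 1 + ρ_b·K_d/n = 1 + 1.52 × 14/0.44 = 49.36.
Sorption retards both mechanisms: v_R = v/R = 0.002593 m/day, D_R = D/R = 0.02654 m²/day.
v_R·t = 0.002593 × 207 = 0.536751 m; 2√(D_R t) = 4.688 m; argument = (6.34 − 0.536751)/4.688 = 1.238.
C = C₀ × ½·erfc(1.238) = 137 × 0.03999 = 5.48 mg/L.

5.48 mg/L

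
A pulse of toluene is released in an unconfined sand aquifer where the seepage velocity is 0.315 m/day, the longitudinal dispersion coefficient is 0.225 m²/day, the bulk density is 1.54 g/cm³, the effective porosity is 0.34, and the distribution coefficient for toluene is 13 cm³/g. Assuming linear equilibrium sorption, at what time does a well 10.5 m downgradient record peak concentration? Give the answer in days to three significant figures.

1860 days

Retardation factor R = 1 + ρ_b·K_d/n = 1 + 1.54 × 13/0.34 = 59.88.
Sorption retards both mechanisms: v_R = v/R = 0.005261 m/day, D_R = D/R = 0.003758 m²/day.
Peak time from v_R²t² + 2D_R t − x² = 0: t = (√(D_R² + v_R²x²) − D_R)/v_R².
√(D_R² + v_R²x²) = √(0.003758² + 0.005261² × 10.5²) = 0.05537; v_R² = 2.768e-05.
t = (0.05537 − 0.003758)/2.768e-05 = 1860 days.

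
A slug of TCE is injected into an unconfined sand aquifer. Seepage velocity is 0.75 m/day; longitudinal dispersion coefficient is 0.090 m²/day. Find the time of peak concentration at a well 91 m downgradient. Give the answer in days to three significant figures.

121 days

For the 1D instantaneous-source solution, setting ∂C/∂t = 0 at fixed x gives v²t² + 2Dt − x² = 0, so t = (√(D² + v²x²) − D)/v².
√(D² + v²x²) = √(0.090² + 0.75² × 91²) = 68.25; v² = 0.5625.
t = (68.25 − 0.090)/0.5625 = 121 days (vs. the pure-advection estimate x/v = 121 d).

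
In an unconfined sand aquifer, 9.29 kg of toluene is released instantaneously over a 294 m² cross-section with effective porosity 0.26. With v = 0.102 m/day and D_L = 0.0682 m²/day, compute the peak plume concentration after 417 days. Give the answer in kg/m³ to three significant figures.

0.00643 kg/m³

The peak of an instantaneous 1D plume sits at x = vt; there the Gaussian factor is 1 and C_max = M/(n_e·A·√(4πDt)), where n_e·A is the pore area the mass is dissolved in.
√(4πDt) = √(4π × 0.0682 × 417) = 18.90 m, so C_max = 9.29/(0.26 × 294 × 18.90) = 0.00643 kg/m³.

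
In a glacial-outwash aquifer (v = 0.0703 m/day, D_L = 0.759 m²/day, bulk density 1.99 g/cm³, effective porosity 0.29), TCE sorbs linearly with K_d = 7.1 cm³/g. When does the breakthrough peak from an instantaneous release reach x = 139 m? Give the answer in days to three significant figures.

Retardation factor R = 1 + ρ_b·K_d/n = 1 + 1.99 × 7.1/0.29 = 49.72.
Sorption retards both mechanisms: v_R = v/R = 0.001414 m/day, D_R = D/R = 0.01527 m²/day.
Peak time from v_R²t² + 2D_R t − x² = 0: t = (√(D_R² + v_R²x²) − D_R)/v_R².
√(D_R² + v_R²x²) = √(0.01527² + 0.001414² × 139²) = 0.1971; v_R² = 1.999e-06.
t = (0.1971 − 0.01527)/1.999e-06 = 91000 days.

91000 days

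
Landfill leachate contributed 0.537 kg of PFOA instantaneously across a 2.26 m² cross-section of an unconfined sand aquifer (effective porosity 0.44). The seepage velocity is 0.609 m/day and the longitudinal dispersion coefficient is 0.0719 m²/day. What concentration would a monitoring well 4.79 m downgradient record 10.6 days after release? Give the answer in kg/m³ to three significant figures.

0.0703 kg/m³

For an instantaneous plane source, C(x,t) = M/(n_e·A·√(4πDt)) · exp(−(x−vt)²/(4Dt)), with n_e·A the pore (flow) area.
Plume center vt = 0.609 × 10.6 = 6.4554 m, so the well at 4.79 m is 1.6654 m upgradient of the peak.
√(4πDt) = 3.095 m, giving peak height M/(n_e·A·√(4πDt)) = 0.537/(0.44 × 2.26 × 3.095) = 0.1745 kg/m³.
(x−vt)²/(4Dt) = (-1.6654)²/(4 × 0.0719 × 10.6) = 0.9098; exp(−0.9098) = 0.4026.
C = 0.1745 × 0.4026 = 0.0703 kg/m³.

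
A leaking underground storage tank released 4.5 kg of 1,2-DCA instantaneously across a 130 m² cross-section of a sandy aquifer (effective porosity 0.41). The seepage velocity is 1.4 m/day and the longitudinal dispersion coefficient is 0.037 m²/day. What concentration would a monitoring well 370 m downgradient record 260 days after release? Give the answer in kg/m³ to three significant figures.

0.00301 kg/m³

For an instantaneous plane source, C(x,t) = M/(n_e·A·√(4πDt)) · exp(−(x−vt)²/(4Dt)), with n_e·A the pore (flow) area.
Plume center vt = 1.4 × 260 = 364 m, so the well at 370 m is 6 m downgradient of the peak.
√(4πDt) = 10.99 m, giving peak height M/(n_e·A·√(4πDt)) = 4.5/(0.41 × 130 × 10.99) = 0.007682 kg/m³.
(x−vt)²/(4Dt) = (6)²/(4 × 0.037 × 260) = 0.9356; exp(−0.9356) = 0.3924.
C = 0.007682 × 0.3924 = 0.00301 kg/m³.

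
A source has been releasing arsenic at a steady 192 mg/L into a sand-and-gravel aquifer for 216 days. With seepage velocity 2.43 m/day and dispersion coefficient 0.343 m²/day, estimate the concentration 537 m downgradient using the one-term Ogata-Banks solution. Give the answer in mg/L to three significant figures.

30.7 mg/L

For a continuous step input, C/C₀ ≈ ½·erfc((x−vt)/(2√(Dt))).
vt = 2.43 × 216 = 524.88 m and 2√(Dt) = 2√(0.343 × 216) = 17.21 m.
Argument (x−vt)/(2√(Dt)) = (537 − 524.88)/17.21 = 0.7042; ½·erfc(0.7042) = 0.1597.
C = 192 × 0.1597 = 30.7 mg/L.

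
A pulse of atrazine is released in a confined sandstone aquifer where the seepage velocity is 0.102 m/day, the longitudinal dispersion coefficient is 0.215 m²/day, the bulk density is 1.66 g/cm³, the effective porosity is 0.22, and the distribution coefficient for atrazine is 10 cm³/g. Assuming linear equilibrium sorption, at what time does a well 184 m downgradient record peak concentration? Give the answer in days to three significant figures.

136000 days

Retardation factor R = 1 + ρ_b·K_d/n = 1 + 1.66 × 10/0.22 = 76.45.
Sorption retards both mechanisms: v_R = v/R = 0.001334 m/day, D_R = D/R = 0.002812 m²/day.
Peak time from v_R²t² + 2D_R t − x² = 0: t = (√(D_R² + v_R²x²) − D_R)/v_R².
√(D_R² + v_R²x²) = √(0.002812² + 0.001334² × 184²) = 0.2455; v_R² = 1.780e-06.
t = (0.2455 − 0.002812)/1.780e-06 = 136000 days.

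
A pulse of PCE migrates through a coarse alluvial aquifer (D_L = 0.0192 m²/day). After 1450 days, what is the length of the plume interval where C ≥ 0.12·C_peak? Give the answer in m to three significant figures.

The plume is Gaussian with σ = √(2Dt) = √(2 × 0.0192 × 1450) = 7.462 m.
C/C_peak = exp(−Δx²/(2σ²)) = 0.12 ⇒ Δx = σ·√(−2 ln 0.12) = 7.462 × 2.059 = 15.36 m.
Width = 2Δx = 30.7 m.

30.7 m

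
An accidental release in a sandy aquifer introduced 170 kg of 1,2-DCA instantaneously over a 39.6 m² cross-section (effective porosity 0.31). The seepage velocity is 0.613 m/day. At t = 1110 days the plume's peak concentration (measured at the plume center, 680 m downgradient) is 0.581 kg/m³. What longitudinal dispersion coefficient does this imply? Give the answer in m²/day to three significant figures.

0.0407 m²/day

At the plume center C_max = M/(n_e·A·√(4πDt)), so D = M²/(4πt·(n_e·A·C_max)²).
n_e·A·C_max = 0.31 × 39.6 × 0.581 = 7.132 kg/m.
D = 170²/(4π × 1110 × 7.132²) = 0.0407 m²/day.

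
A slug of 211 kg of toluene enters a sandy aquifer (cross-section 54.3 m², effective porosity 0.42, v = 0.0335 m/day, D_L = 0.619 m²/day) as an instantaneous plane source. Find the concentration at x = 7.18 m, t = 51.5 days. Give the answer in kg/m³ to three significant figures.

0.366 kg/m³

For an instantaneous plane source, C(x,t) = M/(n_e·A·√(4πDt)) · exp(−(x−vt)²/(4Dt)), with n_e·A the pore (flow) area.
Plume center vt = 0.0335 × 51.5 = 1.72525 m, so the well at 7.18 m is 5.45475 m downgradient of the peak.
√(4πDt) = 20.01 m, giving peak height M/(n_e·A·√(4πDt)) = 211/(0.42 × 54.3 × 20.01) = 0.4624 kg/m³.
(x−vt)²/(4Dt) = (5.45475)²/(4 × 0.619 × 51.5) = 0.2333; exp(−0.2333) = 0.7919.
C = 0.4624 × 0.7919 = 0.366 kg/m³.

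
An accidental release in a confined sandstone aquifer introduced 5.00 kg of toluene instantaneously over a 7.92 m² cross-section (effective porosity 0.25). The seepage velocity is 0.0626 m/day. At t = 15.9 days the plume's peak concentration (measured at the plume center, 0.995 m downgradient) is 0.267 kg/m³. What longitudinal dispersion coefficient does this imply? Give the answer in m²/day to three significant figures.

0.448 m²/day

At the plume center C_max = M/(n_e·A·√(4πDt)), so D = M²/(4πt·(n_e·A·C_max)²).
n_e·A·C_max = 0.25 × 7.92 × 0.267 = 0.5287 kg/m.
D = 5.00²/(4π × 15.9 × 0.5287²) = 0.448 m²/day.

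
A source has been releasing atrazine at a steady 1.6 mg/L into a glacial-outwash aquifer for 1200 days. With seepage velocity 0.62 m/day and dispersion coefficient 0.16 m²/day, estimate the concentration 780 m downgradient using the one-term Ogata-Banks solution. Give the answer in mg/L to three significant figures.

For a continuous step input, C/C₀ ≈ ½·erfc((x−vt)/(2√(Dt))).
vt = 0.62 × 1200 = 744 m and 2√(Dt) = 2√(0.16 × 1200) = 27.71 m.
Argument (x−vt)/(2√(Dt)) = (780 − 744)/27.71 = 1.299; ½·erfc(1.299) = 0.03310.
C = 1.6 × 0.03310 = 0.0530 mg/L.

0.0530 mg/L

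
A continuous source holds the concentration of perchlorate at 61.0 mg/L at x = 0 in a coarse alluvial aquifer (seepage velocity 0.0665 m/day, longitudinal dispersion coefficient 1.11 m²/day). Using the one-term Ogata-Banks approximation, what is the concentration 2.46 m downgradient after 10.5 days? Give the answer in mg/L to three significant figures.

21.8 mg/L

For a continuous step input, C/C₀ ≈ ½·erfc((x−vt)/(2√(Dt))).
vt = 0.0665 × 10.5 = 0.69825 m and 2√(Dt) = 2√(1.11 × 10.5) = 6.828 m.
Argument (x−vt)/(2√(Dt)) = (2.46 − 0.69825)/6.828 = 0.2580; ½·erfc(0.2580) = 0.3576.
C = 61.0 × 0.3576 = 21.8 mg/L.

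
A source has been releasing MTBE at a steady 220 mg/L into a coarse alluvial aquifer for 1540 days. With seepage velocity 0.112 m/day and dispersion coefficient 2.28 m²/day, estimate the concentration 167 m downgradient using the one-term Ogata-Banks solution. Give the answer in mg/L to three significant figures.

116 mg/L

For a continuous step input, C/C₀ ≈ ½·erfc((x−vt)/(2√(Dt))).
vt = 0.112 × 1540 = 172.48 m and 2√(Dt) = 2√(2.28 × 1540) = 118.5 m.
Argument (x−vt)/(2√(Dt)) = (167 − 172.48)/118.5 = -0.04624; ½·erfc(-0.04624) = 0.5261.
C = 220 × 0.5261 = 116 mg/L.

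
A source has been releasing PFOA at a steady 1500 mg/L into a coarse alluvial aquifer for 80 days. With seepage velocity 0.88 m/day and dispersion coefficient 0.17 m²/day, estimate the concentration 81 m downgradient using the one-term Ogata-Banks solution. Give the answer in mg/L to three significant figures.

For a continuous step input, C/C₀ ≈ ½·erfc((x−vt)/(2√(Dt))).
vt = 0.88 × 80 = 70.4 m and 2√(Dt) = 2√(0.17 × 80) = 7.376 m.
Argument (x−vt)/(2√(Dt)) = (81 − 70.4)/7.376 = 1.437; ½·erfc(1.437) = 0.02107.
C = 1500 × 0.02107 = 31.6 mg/L.

31.6 mg/L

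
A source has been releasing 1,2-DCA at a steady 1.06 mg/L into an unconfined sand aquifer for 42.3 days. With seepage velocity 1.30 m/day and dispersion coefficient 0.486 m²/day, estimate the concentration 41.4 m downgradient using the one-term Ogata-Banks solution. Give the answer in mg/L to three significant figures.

For a continuous step input, C/C₀ ≈ ½·erfc((x−vt)/(2√(Dt))).
vt = 1.30 × 42.3 = 54.99 m and 2√(Dt) = 2√(0.486 × 42.3) = 9.068 m.
Argument (x−vt)/(2√(Dt)) = (41.4 − 54.99)/9.068 = -1.499; ½·erfc(-1.499) = 0.9830.
C = 1.06 × 0.9830 = 1.04 mg/L.

1.04 mg/L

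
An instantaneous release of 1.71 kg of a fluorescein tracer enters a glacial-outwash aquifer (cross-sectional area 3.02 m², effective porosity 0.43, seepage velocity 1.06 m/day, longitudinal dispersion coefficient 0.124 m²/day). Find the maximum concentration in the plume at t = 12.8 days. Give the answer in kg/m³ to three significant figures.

0.295 kg/m³

The peak of an instantaneous 1D plume sits at x = vt; there the Gaussian factor is 1 and C_max = M/(n_e·A·√(4πDt)), where n_e·A is the pore area the mass is dissolved in.
√(4πDt) = √(4π × 0.124 × 12.8) = 4.466 m, so C_max = 1.71/(0.43 × 3.02 × 4.466) = 0.295 kg/m³.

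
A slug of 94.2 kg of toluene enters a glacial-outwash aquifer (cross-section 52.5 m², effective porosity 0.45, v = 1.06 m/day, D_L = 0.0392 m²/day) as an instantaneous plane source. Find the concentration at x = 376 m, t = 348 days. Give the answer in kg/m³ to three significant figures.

0.120 kg/m³

For an instantaneous plane source, C(x,t) = M/(n_e·A·√(4πDt)) · exp(−(x−vt)²/(4Dt)), with n_e·A the pore (flow) area.
Plume center vt = 1.06 × 348 = 368.88 m, so the well at 376 m is 7.12 m downgradient of the peak.
√(4πDt) = 13.09 m, giving peak height M/(n_e·A·√(4πDt)) = 94.2/(0.45 × 52.5 × 13.09) = 0.3046 kg/m³.
(x−vt)²/(4Dt) = (7.12)²/(4 × 0.0392 × 348) = 0.9290; exp(−0.9290) = 0.3949.
C = 0.3046 × 0.3949 = 0.120 kg/m³.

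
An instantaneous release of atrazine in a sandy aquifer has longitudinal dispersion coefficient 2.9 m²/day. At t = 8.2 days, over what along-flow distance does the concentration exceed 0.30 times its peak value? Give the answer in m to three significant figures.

The plume is Gaussian with σ = √(2Dt) = √(2 × 2.9 × 8.2) = 6.896 m.
C/C_peak = exp(−Δx²/(2σ²)) = 0.30 ⇒ Δx = σ·√(−2 ln 0.30) = 6.896 × 1.552 = 10.70 m.
Width = 2Δx = 21.4 m.

21.4 m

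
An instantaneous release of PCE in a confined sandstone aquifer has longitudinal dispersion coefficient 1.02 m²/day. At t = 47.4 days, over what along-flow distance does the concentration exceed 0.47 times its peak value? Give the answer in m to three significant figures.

The plume is Gaussian with σ = √(2Dt) = √(2 × 1.02 × 47.4) = 9.833 m.
C/C_peak = exp(−Δx²/(2σ²)) = 0.47 ⇒ Δx = σ·√(−2 ln 0.47) = 9.833 × 1.229 = 12.08 m.
Width = 2Δx = 24.2 m.

24.2 m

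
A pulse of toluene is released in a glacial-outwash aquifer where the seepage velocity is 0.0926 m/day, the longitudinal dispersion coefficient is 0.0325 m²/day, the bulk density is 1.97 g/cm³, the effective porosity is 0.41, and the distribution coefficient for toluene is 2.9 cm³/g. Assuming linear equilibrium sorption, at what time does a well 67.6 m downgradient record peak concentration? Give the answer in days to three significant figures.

Retardation factor R = 1 + ρ_b·K_d/n = 1 + 1.97 × 2.9/0.41 = 14.93.
Sorption retards both mechanisms: v_R = v/R = 0.006202 m/day, D_R = D/R = 0.002177 m²/day.
Peak time from v_R²t² + 2D_R t − x² = 0: t = (√(D_R² + v_R²x²) − D_R)/v_R².
√(D_R² + v_R²x²) = √(0.002177² + 0.006202² × 67.6²) = 0.4193; v_R² = 3.846e-05.
t = (0.4193 − 0.002177)/3.846e-05 = 10800 days.

10800 days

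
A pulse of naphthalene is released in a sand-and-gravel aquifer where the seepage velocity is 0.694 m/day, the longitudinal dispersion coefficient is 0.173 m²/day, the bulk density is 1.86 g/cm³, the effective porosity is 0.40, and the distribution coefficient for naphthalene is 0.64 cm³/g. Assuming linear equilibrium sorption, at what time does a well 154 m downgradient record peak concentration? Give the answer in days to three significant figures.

Retardation factor R = 1 + ρ_b·K_d/n = 1 + 1.86 × 0.64/0.40 = 3.976.
Sorption retards both mechanisms: v_R = v/R = 0.1745 m/day, D_R = D/R = 0.04351 m²/day.
Peak time from v_R²t² + 2D_R t − x² = 0: t = (√(D_R² + v_R²x²) − D_R)/v_R².
√(D_R² + v_R²x²) = √(0.04351² + 0.1745² × 154²) = 26.87; v_R² = 0.03045.
t = (26.87 − 0.04351)/0.03045 = 881 days.

881 days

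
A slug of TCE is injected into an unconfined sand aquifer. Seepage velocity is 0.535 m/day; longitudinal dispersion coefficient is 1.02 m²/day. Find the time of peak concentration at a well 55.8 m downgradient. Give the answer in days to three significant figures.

101 days

For the 1D instantaneous-source solution, setting ∂C/∂t = 0 at fixed x gives v²t² + 2Dt − x² = 0, so t = (√(D² + v²x²) − D)/v².
√(D² + v²x²) = √(1.02² + 0.535² × 55.8²) = 29.87; v² = 0.286225.
t = (29.87 − 1.02)/0.286225 = 101 days (vs. the pure-advection estimate x/v = 104 d).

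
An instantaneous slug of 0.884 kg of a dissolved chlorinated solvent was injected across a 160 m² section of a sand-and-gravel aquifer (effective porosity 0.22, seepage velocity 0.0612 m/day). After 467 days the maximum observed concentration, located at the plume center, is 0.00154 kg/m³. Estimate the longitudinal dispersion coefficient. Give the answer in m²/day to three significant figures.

At the plume center C_max = M/(n_e·A·√(4πDt)), so D = M²/(4πt·(n_e·A·C_max)²).
n_e·A·C_max = 0.22 × 160 × 0.00154 = 0.05421 kg/m.
D = 0.884²/(4π × 467 × 0.05421²) = 0.0453 m²/day.

0.0453 m²/day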